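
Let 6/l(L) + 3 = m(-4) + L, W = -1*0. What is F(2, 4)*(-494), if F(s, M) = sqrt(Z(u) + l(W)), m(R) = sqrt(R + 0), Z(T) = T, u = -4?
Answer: -38*sqrt(-910 - 156*I) ≈ -97.899 + 1150.5*I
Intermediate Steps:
W = 0
m(R) = sqrt(R)
l(L) = 6/(-3 + L + 2*I) (l(L) = 6/(-3 + (sqrt(-4) + L)) = 6/(-3 + (2*I + L)) = 6/(-3 + (L + 2*I)) = 6/(-3 + L + 2*I))
F(s, M) = sqrt(-4 + 6*(-3 - 2*I)/13) (F(s, M) = sqrt(-4 + 6/(-3 + 0 + 2*I)) = sqrt(-4 + 6/(-3 + 2*I)) = sqrt(-4 + 6*((-3 - 2*I)/13)) = sqrt(-4 + 6*(-3 - 2*I)/13))
F(2, 4)*(-494) = (sqrt(-910 - 156*I)/13)*(-494) = -38*sqrt(-910 - 156*I)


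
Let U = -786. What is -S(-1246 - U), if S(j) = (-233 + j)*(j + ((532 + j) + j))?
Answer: -587664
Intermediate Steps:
S(j) = (-233 + j)*(532 + 3*j) (S(j) = (-233 + j)*(j + (532 + 2*j)) = (-233 + j)*(532 + 3*j))
-S(-1246 - U) = -(-123956 - 167*(-1246 - 1*(-786)) + 3*(-1246 - 1*(-786))**2) = -(-123956 - 167*(-1246 + 786) + 3*(-1246 + 786)**2) = -(-123956 - 167*(-460) + 3*(-460)**2) = -(-123956 + 76820 + 3*211600) = -(-123956 + 76820 + 634800) = -1*587664 = -587664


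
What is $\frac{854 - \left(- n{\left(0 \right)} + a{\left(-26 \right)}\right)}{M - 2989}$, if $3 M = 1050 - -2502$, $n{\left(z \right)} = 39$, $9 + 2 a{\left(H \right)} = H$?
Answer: $- \frac{1821}{3610} \approx -0.50443$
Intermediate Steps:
$a{\left(H \right)} = - \frac{9}{2} + \frac{H}{2}$
$M = 1184$ ($M = \frac{1050 - -2502}{3} = \frac{1050 + 2502}{3} = \frac{1}{3} \cdot 3552 = 1184$)
$\frac{854 - \left(- n{\left(0 \right)} + a{\left(-26 \right)}\right)}{M - 2989} = \frac{854 + \left(39 - \left(- \frac{9}{2} + \frac{1}{2} \left(-26\right)\right)\right)}{1184 - 2989} = \frac{854 + \left(39 - \left(- \frac{9}{2} - 13\right)\right)}{-1805} = \left(854 + \left(39 - - \frac{35}{2}\right)\right) \left(- \frac{1}{1805}\right) = \left(854 + \left(39 + \frac{35}{2}\right)\right) \left(- \frac{1}{1805}\right) = \left(854 + \frac{113}{2}\right) \left(- \frac{1}{1805}\right) = \frac{1821}{2} \left(- \frac{1}{1805}\right) = - \frac{1821}{3610}$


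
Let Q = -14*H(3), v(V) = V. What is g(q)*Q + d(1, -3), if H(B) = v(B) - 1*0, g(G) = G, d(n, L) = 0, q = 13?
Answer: -546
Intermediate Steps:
H(B) = B (H(B) = B - 1*0 = B + 0 = B)
Q = -42 (Q = -14*3 = -42)
g(q)*Q + d(1, -3) = 13*(-42) + 0 = -546 + 0 = -546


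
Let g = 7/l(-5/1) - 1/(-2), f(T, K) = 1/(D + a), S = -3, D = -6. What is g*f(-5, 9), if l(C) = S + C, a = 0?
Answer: 1/16 ≈ 0.062500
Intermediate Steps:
f(T, K) = -⅙ (f(T, K) = 1/(-6 + 0) = 1/(-6) = -⅙)
l(C) = -3 + C
g = -3/8 (g = 7/(-3 - 5/1) - 1/(-2) = 7/(-3 - 5*1) - 1*(-½) = 7/(-3 - 5) + ½ = 7/(-8) + ½ = 7*(-⅛) + ½ = -7/8 + ½ = -3/8 ≈ -0.37500)
g*f(-5, 9) = -3/8*(-⅙) = 1/16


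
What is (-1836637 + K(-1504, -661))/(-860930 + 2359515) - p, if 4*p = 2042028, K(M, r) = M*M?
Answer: -765037707216/1498585 ≈ -5.1051e+5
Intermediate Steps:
K(M, r) = M²
p = 510507 (p = (¼)*2042028 = 510507)
(-1836637 + K(-1504, -661))/(-860930 + 2359515) - p = (-1836637 + (-1504)²)/(-860930 + 2359515) - 1*510507 = (-1836637 + 2262016)/1498585 - 510507 = 425379*(1/1498585) - 510507 = 425379/1498585 - 510507 = -765037707216/1498585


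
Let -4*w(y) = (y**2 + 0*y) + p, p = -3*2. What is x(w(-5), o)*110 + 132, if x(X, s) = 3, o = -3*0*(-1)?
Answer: 462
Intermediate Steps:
p = -6
w(y) = 3/2 - y**2/4 (w(y) = -((y**2 + 0*y) - 6)/4 = -((y**2 + 0) - 6)/4 = -(y**2 - 6)/4 = -(-6 + y**2)/4 = 3/2 - y**2/4)
o = 0 (o = 0*(-1) = 0)
x(w(-5), o)*110 + 132 = 3*110 + 132 = 330 + 132 = 462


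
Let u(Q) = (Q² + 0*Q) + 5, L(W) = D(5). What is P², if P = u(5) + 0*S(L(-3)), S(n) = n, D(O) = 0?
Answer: 900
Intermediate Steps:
L(W) = 0
u(Q) = 5 + Q² (u(Q) = (Q² + 0) + 5 = Q² + 5 = 5 + Q²)
P = 30 (P = (5 + 5²) + 0*0 = (5 + 25) + 0 = 30 + 0 = 30)
P² = 30² = 900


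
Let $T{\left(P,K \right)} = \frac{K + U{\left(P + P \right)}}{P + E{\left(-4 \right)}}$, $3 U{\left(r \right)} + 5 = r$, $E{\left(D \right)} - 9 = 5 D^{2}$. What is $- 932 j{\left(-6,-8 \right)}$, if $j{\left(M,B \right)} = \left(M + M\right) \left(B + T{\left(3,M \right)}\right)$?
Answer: $- \frac{2073700}{23} \approx -90161.0$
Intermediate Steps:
$E{\left(D \right)} = 9 + 5 D^{2}$
$U{\left(r \right)} = - \frac{5}{3} + \frac{r}{3}$
$T{\left(P,K \right)} = \frac{- \frac{5}{3} + K + \frac{2 P}{3}}{89 + P}$ ($T{\left(P,K \right)} = \frac{K + \left(- \frac{5}{3} + \frac{P + P}{3}\right)}{P + \left(9 + 5 \left(-4\right)^{2}\right)} = \frac{K + \left(- \frac{5}{3} + \frac{2 P}{3}\right)}{P + \left(9 + 5 \cdot 16\right)} = \frac{K + \left(- \frac{5}{3} + \frac{2 P}{3}\right)}{P + \left(9 + 80\right)} = \frac{- \frac{5}{3} + K + \frac{2 P}{3}}{P + 89} = \frac{- \frac{5}{3} + K + \frac{2 P}{3}}{89 + P}$)
$j{\left(M,B \right)} = 2 M \left(\frac{1}{276} + B + \frac{M}{92}\right)$ ($j{\left(M,B \right)} = \left(M + M\right) \left(B + \frac{-5 + 2 \cdot 3 + 3 M}{3 \left(89 + 3\right)}\right) = 2 M \left(B + \frac{-5 + 6 + 3 M}{3 \cdot 92}\right) = 2 M \left(B + \frac{1}{3} \cdot \frac{1}{92} \left(1 + 3 M\right)\right) = 2 M \left(B + \left(\frac{1}{276} + \frac{M}{92}\right)\right) = 2 M \left(\frac{1}{276} + B + \frac{M}{92}\right)$)
$- 932 j{\left(-6,-8 \right)} = - 932 \cdot \frac{1}{138} \left(-6\right) \left(1 + 3 \left(-6\right) + 276 \left(-8\right)\right) = - 932 \cdot \frac{1}{138} \left(-6\right) \left(1 - 18 - 2208\right) = - 932 \cdot \frac{1}{138} \left(-6\right) \left(-2225\right) = \left(-932\right) \frac{2225}{23} = - \frac{2073700}{23}$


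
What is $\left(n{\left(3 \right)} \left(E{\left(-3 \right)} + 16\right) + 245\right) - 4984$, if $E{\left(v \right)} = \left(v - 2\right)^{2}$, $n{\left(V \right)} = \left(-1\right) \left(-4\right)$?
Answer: $-4575$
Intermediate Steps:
$n{\left(V \right)} = 4$
$E{\left(v \right)} = \left(-2 + v\right)^{2}$
$\left(n{\left(3 \right)} \left(E{\left(-3 \right)} + 16\right) + 245\right) - 4984 = \left(4 \left(\left(-2 - 3\right)^{2} + 16\right) + 245\right) - 4984 = \left(4 \left(\left(-5\right)^{2} + 16\right) + 245\right) - 4984 = \left(4 \left(25 + 16\right) + 245\right) - 4984 = \left(4 \cdot 41 + 245\right) - 4984 = \left(164 + 245\right) - 4984 = 409 - 4984 = -4575$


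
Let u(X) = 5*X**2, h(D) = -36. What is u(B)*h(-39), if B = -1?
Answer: -180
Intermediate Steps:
u(B)*h(-39) = (5*(-1)**2)*(-36) = (5*1)*(-36) = 5*(-36) = -180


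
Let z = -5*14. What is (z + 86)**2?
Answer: 256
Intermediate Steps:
z = -70
(z + 86)**2 = (-70 + 86)**2 = 16**2 = 256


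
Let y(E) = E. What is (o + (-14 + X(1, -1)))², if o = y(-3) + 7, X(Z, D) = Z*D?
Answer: 121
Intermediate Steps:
X(Z, D) = D*Z
o = 4 (o = -3 + 7 = 4)
(o + (-14 + X(1, -1)))² = (4 + (-14 - 1*1))² = (4 + (-14 - 1))² = (4 - 15)² = (-11)² = 121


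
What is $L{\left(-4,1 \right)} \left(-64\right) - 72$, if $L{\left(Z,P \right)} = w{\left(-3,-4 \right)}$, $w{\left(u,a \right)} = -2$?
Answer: $56$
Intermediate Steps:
$L{\left(Z,P \right)} = -2$
$L{\left(-4,1 \right)} \left(-64\right) - 72 = \left(-2\right) \left(-64\right) - 72 = 128 - 72 = 56$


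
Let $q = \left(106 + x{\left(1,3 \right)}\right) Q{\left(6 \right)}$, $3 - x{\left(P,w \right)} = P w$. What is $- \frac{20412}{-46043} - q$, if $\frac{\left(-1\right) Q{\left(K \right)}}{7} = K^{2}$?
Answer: $\frac{1229921028}{46043} \approx 26712.0$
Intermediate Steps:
$x{\left(P,w \right)} = 3 - P w$
$Q{\left(K \right)} = - 7 K^{2}$
$q = -26712$ ($q = \left(106 + \left(3 - 1 \cdot 3\right)\right) \left(- 7 \cdot 6^{2}\right) = \left(106 + \left(3 - 3\right)\right) \left(\left(-7\right) 36\right) = \left(106 + 0\right) \left(-252\right) = 106 \left(-252\right) = -26712$)
$- \frac{20412}{-46043} - q = - \frac{20412}{-46043} - -26712 = \left(-20412\right) \left(- \frac{1}{46043}\right) + 26712 = \frac{20412}{46043} + 26712 = \frac{1229921028}{46043}$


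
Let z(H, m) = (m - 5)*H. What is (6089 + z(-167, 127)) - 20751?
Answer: -35036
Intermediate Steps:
z(H, m) = H*(-5 + m) (z(H, m) = (-5 + m)*H = H*(-5 + m))
(6089 + z(-167, 127)) - 20751 = (6089 - 167*(-5 + 127)) - 20751 = (6089 - 167*122) - 20751 = (6089 - 20374) - 20751 = -14285 - 20751 = -35036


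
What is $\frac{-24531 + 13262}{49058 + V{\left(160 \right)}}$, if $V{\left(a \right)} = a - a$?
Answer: $- \frac{11269}{49058} \approx -0.22971$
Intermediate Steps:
$V{\left(a \right)} = 0$
$\frac{-24531 + 13262}{49058 + V{\left(160 \right)}} = \frac{-24531 + 13262}{49058 + 0} = - \frac{11269}{49058}$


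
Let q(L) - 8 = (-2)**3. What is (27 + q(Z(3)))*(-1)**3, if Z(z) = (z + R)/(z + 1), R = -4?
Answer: -27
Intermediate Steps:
Z(z) = (-4 + z)/(1 + z) (Z(z) = (z - 4)/(z + 1) = (-4 + z)/(1 + z))
q(L) = 0 (q(L) = 8 + (-2)**3 = 8 - 8 = 0)
(27 + q(Z(3)))*(-1)**3 = (27 + 0)*(-1)**3 = 27*(-1) = -27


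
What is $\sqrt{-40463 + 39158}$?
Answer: $3 i \sqrt{145} \approx 36.125 i$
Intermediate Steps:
$\sqrt{-40463 + 39158} = \sqrt{-1305} = 3 i \sqrt{145}$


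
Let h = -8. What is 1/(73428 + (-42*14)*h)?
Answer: 1/78132 ≈ 1.2799e-5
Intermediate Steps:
1/(73428 + (-42*14)*h) = 1/(73428 - 42*14*(-8)) = 1/(73428 - 588*(-8)) = 1/(73428 + 4704) = 1/78132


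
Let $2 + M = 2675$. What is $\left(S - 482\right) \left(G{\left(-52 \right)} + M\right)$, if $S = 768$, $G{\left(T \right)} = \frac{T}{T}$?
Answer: $764764$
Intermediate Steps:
$G{\left(T \right)} = 1$
$M = 2673$ ($M = -2 + 2675 = 2673$)
$\left(S - 482\right) \left(G{\left(-52 \right)} + M\right) = \left(768 - 482\right) \left(1 + 2673\right) = 286 \cdot 2674 = 764764$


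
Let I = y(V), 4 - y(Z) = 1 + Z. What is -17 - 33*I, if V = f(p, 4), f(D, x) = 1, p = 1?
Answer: -83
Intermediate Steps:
V = 1
y(Z) = 3 - Z (y(Z) = 4 - (1 + Z) = 4 + (-1 - Z) = 3 - Z)
I = 2 (I = 3 - 1*1 = 3 - 1 = 2)
-17 - 33*I = -17 - 33*2 = -17 - 66 = -83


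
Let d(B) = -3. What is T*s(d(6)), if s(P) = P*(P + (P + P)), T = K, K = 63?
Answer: 1701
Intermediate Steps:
T = 63
s(P) = 3*P² (s(P) = P*(P + 2*P) = P*(3*P) = 3*P²)
T*s(d(6)) = 63*(3*(-3)²) = 63*(3*9) = 63*27 = 1701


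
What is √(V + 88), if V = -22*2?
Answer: 2*√11 ≈ 6.6332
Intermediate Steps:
V = -44
√(V + 88) = √(-44 + 88) = √44 = 2*√11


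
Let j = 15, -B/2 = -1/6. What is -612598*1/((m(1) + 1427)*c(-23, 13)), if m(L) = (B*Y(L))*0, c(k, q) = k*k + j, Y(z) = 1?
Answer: -306299/388144 ≈ -0.78914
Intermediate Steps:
B = ⅓ (B = -(-2)/6 = -2*(-⅙) = ⅓ ≈ 0.33333)
c(k, q) = 15 + k² (c(k, q) = k*k + 15 = k² + 15 = 15 + k²)
m(L) = 0 (m(L) = ((⅓)*1)*0 = (⅓)*0 = 0)
-612598*1/((m(1) + 1427)*c(-23, 13)) = -612598*1/((0 + 1427)*(15 + (-23)²)) = -612598*1/(1427*(15 + 529)) = -612598/(544*1427) = -612598/776288 = -612598*1/776288 = -306299/388144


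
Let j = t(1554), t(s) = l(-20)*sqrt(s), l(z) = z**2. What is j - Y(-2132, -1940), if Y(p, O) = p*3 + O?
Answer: 8336 + 400*sqrt(1554) ≈ 24104.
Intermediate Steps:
Y(p, O) = O + 3*p (Y(p, O) = 3*p + O = O + 3*p)
t(s) = 400*sqrt(s) (t(s) = (-20)**2*sqrt(s) = 400*sqrt(s))
j = 400*sqrt(1554) ≈ 15768.
j - Y(-2132, -1940) = 400*sqrt(1554) - (-1940 + 3*(-2132)) = 400*sqrt(1554) - (-1940 - 6396) = 400*sqrt(1554) - 1*(-8336) = 400*sqrt(1554) + 8336 = 8336 + 400*sqrt(1554)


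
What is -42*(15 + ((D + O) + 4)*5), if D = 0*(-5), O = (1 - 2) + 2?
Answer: -1680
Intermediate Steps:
O = 1 (O = -1 + 2 = 1)
D = 0
-42*(15 + ((D + O) + 4)*5) = -42*(15 + ((0 + 1) + 4)*5) = -42*(15 + (1 + 4)*5) = -42*(15 + 5*5) = -42*(15 + 25) = -42*40 = -1680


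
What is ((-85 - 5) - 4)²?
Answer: 8836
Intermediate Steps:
((-85 - 5) - 4)² = (-90 - 4)² = (-94)² = 8836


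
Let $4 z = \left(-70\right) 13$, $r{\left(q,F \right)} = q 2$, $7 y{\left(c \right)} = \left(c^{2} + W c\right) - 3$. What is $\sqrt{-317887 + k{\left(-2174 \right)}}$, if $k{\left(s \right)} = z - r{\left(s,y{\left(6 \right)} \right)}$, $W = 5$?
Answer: $\frac{31 i \sqrt{1306}}{2} \approx 560.15 i$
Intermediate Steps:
$y{\left(c \right)} = - \frac{3}{7} + \frac{c^{2}}{7} + \frac{5 c}{7}$ ($y{\left(c \right)} = \frac{\left(c^{2} + 5 c\right) - 3}{7} = \frac{-3 + c^{2} + 5 c}{7} = - \frac{3}{7} + \frac{c^{2}}{7} + \frac{5 c}{7}$)
$r{\left(q,F \right)} = 2 q$
$z = - \frac{455}{2}$ ($z = \frac{\left(-70\right) 13}{4} = \frac{1}{4} \left(-910\right) = - \frac{455}{2} \approx -227.5$)
$k{\left(s \right)} = - \frac{455}{2} - 2 s$
$\sqrt{-317887 + k{\left(-2174 \right)}} = \sqrt{-317887 - - \frac{8241}{2}} = \sqrt{-317887 + \left(- \frac{455}{2} + 4348\right)} = \sqrt{-317887 + \frac{8241}{2}} = \sqrt{- \frac{627533}{2}} = \frac{31 i \sqrt{1306}}{2}$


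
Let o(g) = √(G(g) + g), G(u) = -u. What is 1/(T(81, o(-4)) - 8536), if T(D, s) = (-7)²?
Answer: -1/8487 ≈ -0.00011783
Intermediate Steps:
o(g) = 0 (o(g) = √(-g + g) = √0 = 0)
T(D, s) = 49
1/(T(81, o(-4)) - 8536) = 1/(49 - 8536) = 1/(-8487) = -1/8487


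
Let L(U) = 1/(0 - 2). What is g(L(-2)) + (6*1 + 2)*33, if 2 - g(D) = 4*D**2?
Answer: 265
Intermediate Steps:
L(U) = -1/2 (L(U) = 1/(-2) = -1/2)
g(D) = 2 - 4*D**2
g(L(-2)) + (6*1 + 2)*33 = (2 - 4*(-1/2)**2) + (6*1 + 2)*33 = (2 - 4*1/4) + (6 + 2)*33 = (2 - 1) + 8*33 = 1 + 264 = 265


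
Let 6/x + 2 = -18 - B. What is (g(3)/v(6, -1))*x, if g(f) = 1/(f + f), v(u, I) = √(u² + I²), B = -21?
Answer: √37/37 ≈ 0.16440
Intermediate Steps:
v(u, I) = √(I² + u²)
g(f) = 1/(2*f)
x = 6 (x = 6/(-2 + (-18 - 1*(-21))) = 6/(-2 + (-18 + 21)) = 6/(-2 + 3) = 6/1 = 6*1 = 6)
(g(3)/v(6, -1))*x = (((½)/3)/(√((-1)² + 6²)))*6 = (((½)*(⅓))/(√(1 + 36)))*6 = (1/(6*(√37)))*6 = ((√37/37)/6)*6 = (√37/222)*6 = √37/37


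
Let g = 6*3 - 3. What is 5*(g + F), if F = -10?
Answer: 25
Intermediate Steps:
g = 15 (g = 18 - 3 = 15)
5*(g + F) = 5*(15 - 10) = 5*5 = 25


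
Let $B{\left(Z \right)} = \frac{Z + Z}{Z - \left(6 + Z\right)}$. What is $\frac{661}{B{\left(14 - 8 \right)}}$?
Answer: $- \frac{661}{2} \approx -330.5$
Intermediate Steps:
$B{\left(Z \right)} = - \frac{Z}{3}$ ($B{\left(Z \right)} = \frac{2 Z}{-6} = 2 Z \left(- \frac{1}{6}\right) = - \frac{Z}{3}$)
$\frac{661}{B{\left(14 - 8 \right)}} = \frac{661}{\left(- \frac{1}{3}\right) \left(14 - 8\right)} = \frac{661}{\left(- \frac{1}{3}\right) 6} = \frac{661}{-2} = 661 \left(- \frac{1}{2}\right) = - \frac{661}{2}$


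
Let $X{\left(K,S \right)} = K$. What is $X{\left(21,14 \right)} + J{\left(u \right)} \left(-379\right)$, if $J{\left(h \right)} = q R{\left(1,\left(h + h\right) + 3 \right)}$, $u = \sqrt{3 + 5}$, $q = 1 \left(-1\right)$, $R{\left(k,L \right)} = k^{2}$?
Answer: $400$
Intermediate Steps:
$q = -1$
$u = 2 \sqrt{2}$ ($u = \sqrt{8} = 2 \sqrt{2} \approx 2.8284$)
$J{\left(h \right)} = -1$ ($J{\left(h \right)} = - 1^{2} = \left(-1\right) 1 = -1$)
$X{\left(21,14 \right)} + J{\left(u \right)} \left(-379\right) = 21 - -379 = 21 + 379 = 400$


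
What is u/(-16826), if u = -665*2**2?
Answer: 1330/8413 ≈ 0.15809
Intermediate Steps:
u = -2660 (u = -665*4 = -2660)
u/(-16826) = -2660/(-16826) = -2660*(-1/16826) = 1330/8413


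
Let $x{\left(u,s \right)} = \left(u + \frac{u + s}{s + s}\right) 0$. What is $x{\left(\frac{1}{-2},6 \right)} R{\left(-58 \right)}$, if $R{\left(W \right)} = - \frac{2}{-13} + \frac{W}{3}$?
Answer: $0$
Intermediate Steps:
$x{\left(u,s \right)} = 0$ ($x{\left(u,s \right)} = \left(u + \frac{s + u}{2 s}\right) 0 = 0$)
$R{\left(W \right)} = \frac{2}{13} + \frac{W}{3}$ ($R{\left(W \right)} = \left(-2\right) \left(- \frac{1}{13}\right) + W \frac{1}{3} = \frac{2}{13} + \frac{W}{3}$)
$x{\left(\frac{1}{-2},6 \right)} R{\left(-58 \right)} = 0 \left(\frac{2}{13} + \frac{1}{3} \left(-58\right)\right) = 0 \left(\frac{2}{13} - \frac{58}{3}\right) = 0 \left(- \frac{748}{39}\right) = 0$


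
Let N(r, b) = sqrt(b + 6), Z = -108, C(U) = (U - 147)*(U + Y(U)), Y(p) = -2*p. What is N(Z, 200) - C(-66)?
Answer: 14058 + sqrt(206) ≈ 14072.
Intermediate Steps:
C(U) = -U*(-147 + U) (C(U) = (U - 147)*(U - 2*U) = (-147 + U)*(-U) = -U*(-147 + U))
N(r, b) = sqrt(6 + b)
N(Z, 200) - C(-66) = sqrt(6 + 200) - (-66)*(147 - 1*(-66)) = sqrt(206) - (-66)*(147 + 66) = sqrt(206) - (-66)*213 = sqrt(206) - 1*(-14058) = sqrt(206) + 14058 = 14058 + sqrt(206)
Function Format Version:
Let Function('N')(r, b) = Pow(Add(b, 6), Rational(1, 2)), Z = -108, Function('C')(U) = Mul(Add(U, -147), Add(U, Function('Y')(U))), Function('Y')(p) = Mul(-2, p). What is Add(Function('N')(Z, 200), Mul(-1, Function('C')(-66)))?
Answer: Add(14058, Pow(206, Rational(1, 2))) ≈ 14072.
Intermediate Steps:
Function('C')(U) = Mul(-1, U, Add(-147, U)) (Function('C')(U) = Mul(Add(U, -147), Add(U, Mul(-2, U))) = Mul(Add(-147, U), Mul(-1, U)) = Mul(-1, U, Add(-147, U)))
Function('N')(r, b) = Pow(Add(6, b), Rational(1, 2))
Add(Function('N')(Z, 200), Mul(-1, Function('C')(-66))) = Add(Pow(Add(6, 200), Rational(1, 2)), Mul(-1, Mul(-66, Add(147, Mul(-1, -66))))) = Add(Pow(206, Rational(1, 2)), Mul(-1, Mul(-66, Add(147, 66)))) = Add(Pow(206, Rational(1, 2)), Mul(-1, Mul(-66, 213))) = Add(Pow(206, Rational(1, 2)), Mul(-1, -14058)) = Add(Pow(206, Rational(1, 2)), 14058) = Add(14058, Pow(206, Rational(1, 2)))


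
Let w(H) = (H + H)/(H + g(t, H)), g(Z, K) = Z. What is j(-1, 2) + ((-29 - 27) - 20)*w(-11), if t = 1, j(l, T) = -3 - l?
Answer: -846/5 ≈ -169.20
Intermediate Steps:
w(H) = 2*H/(1 + H) (w(H) = (H + H)/(H + 1) = (2*H)/(1 + H) = 2*H/(1 + H))
j(-1, 2) + ((-29 - 27) - 20)*w(-11) = (-3 - 1*(-1)) + ((-29 - 27) - 20)*(2*(-11)/(1 - 11)) = (-3 + 1) + (-56 - 20)*(2*(-11)/(-10)) = -2 - 152*(-11)*(-1)/10 = -2 - 76*11/5 = -2 - 836/5 = -846/5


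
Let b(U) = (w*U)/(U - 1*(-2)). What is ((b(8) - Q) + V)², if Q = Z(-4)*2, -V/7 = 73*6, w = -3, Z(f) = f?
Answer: 234151204/25 ≈ 9.3660e+6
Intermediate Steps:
V = -3066 (V = -511*6 = -7*438 = -3066)
b(U) = -3*U/(2 + U) (b(U) = (-3*U)/(U - 1*(-2)) = (-3*U)/(U + 2) = (-3*U)/(2 + U) = -3*U/(2 + U))
Q = -8 (Q = -4*2 = -8)
((b(8) - Q) + V)² = ((-3*8/(2 + 8) - 1*(-8)) - 3066)² = ((-3*8/10 + 8) - 3066)² = ((-3*8*⅒ + 8) - 3066)² = ((-12/5 + 8) - 3066)² = (28/5 - 3066)² = (-15302/5)² = 234151204/25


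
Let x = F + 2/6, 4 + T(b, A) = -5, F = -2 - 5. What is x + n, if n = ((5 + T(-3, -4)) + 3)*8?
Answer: -44/3 ≈ -14.667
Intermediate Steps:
F = -7
T(b, A) = -9 (T(b, A) = -4 - 5 = -9)
n = -8 (n = ((5 - 9) + 3)*8 = (-4 + 3)*8 = -1*8 = -8)
x = -20/3 (x = -7 + 2/6 = -7 + (1/6)*2 = -7 + 1/3 = -20/3 ≈ -6.6667)
x + n = -20/3 - 8 = -44/3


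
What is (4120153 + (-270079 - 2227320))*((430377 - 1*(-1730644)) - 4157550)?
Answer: -3239875420866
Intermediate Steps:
(4120153 + (-270079 - 2227320))*((430377 - 1*(-1730644)) - 4157550) = (4120153 - 2497399)*((430377 + 1730644) - 4157550) = 1622754*(2161021 - 4157550) = 1622754*(-1996529) = -3239875420866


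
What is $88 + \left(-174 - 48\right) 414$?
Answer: $-91820$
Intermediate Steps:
$88 + \left(-174 - 48\right) 414 = 88 - 91908 = -91820$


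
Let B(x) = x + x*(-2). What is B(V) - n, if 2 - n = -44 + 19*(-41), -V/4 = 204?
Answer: -9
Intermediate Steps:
V = -816 (V = -4*204 = -816)
B(x) = -x (B(x) = x - 2*x = -x)
n = 825 (n = 2 - (-44 + 19*(-41)) = 2 - (-44 - 779) = 2 - 1*(-823) = 2 + 823 = 825)
B(V) - n = -1*(-816) - 1*825 = 816 - 825 = -9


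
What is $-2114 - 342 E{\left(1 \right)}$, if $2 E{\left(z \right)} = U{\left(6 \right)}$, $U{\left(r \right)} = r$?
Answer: $-3140$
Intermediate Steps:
$E{\left(z \right)} = 3$ ($E{\left(z \right)} = \frac{1}{2} \cdot 6 = 3$)
$-2114 - 342 E{\left(1 \right)} = -2114 - 342 \cdot 3 = -2114 - 1026 = -3140$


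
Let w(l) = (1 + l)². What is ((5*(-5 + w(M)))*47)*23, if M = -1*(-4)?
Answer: 108100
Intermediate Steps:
M = 4
((5*(-5 + w(M)))*47)*23 = ((5*(-5 + (1 + 4)²))*47)*23 = ((5*(-5 + 5²))*47)*23 = ((5*(-5 + 25))*47)*23 = ((5*20)*47)*23 = (100*47)*23 = 4700*23 = 108100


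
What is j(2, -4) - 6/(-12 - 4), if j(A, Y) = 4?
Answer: 35/8 ≈ 4.3750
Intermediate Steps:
j(2, -4) - 6/(-12 - 4) = 4 - 6/(-12 - 4) = 4 - 6/(-16) = 4 - 6*(-1/16) = 4 + 3/8 = 35/8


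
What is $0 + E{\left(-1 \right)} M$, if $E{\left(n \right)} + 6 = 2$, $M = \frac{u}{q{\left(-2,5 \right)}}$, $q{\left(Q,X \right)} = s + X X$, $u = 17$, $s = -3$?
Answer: $- \frac{34}{11} \approx -3.0909$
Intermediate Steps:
$q{\left(Q,X \right)} = -3 + X^{2}$ ($q{\left(Q,X \right)} = -3 + X X = -3 + X^{2}$)
$M = \frac{17}{22}$ ($M = \frac{17}{-3 + 5^{2}} = \frac{17}{-3 + 25} = \frac{17}{22} \approx 0.77273$)
$E{\left(n \right)} = -4$ ($E{\left(n \right)} = -6 + 2 = -4$)
$0 + E{\left(-1 \right)} M = 0 - \frac{34}{11} = - \frac{34}{11}$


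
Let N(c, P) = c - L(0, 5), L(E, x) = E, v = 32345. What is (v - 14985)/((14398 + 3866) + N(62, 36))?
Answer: 1240/1309 ≈ 0.94729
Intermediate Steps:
N(c, P) = c (N(c, P) = c - 1*0 = c + 0 = c)
(v - 14985)/((14398 + 3866) + N(62, 36)) = (32345 - 14985)/((14398 + 3866) + 62) = 17360/(18264 + 62) = 17360/18326 = 17360*(1/18326) = 1240/1309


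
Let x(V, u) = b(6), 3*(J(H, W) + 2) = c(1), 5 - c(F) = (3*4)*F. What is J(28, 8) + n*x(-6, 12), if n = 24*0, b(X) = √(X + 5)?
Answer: -13/3 ≈ -4.3333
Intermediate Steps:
c(F) = 5 - 12*F (c(F) = 5 - 3*4*F = 5 - 12*F)
J(H, W) = -13/3 (J(H, W) = -2 + (5 - 12*1)/3 = -2 + (5 - 12)/3 = -2 + (⅓)*(-7) = -2 - 7/3 = -13/3)
b(X) = √(5 + X)
x(V, u) = √11 (x(V, u) = √(5 + 6) = √11)
n = 0
J(28, 8) + n*x(-6, 12) = -13/3 + 0*√11 = -13/3 + 0 = -13/3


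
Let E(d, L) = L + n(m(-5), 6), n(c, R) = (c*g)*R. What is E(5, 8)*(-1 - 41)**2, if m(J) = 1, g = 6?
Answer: 77616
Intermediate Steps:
n(c, R) = 6*R*c (n(c, R) = (c*6)*R = (6*c)*R = 6*R*c)
E(d, L) = 36 + L (E(d, L) = L + 6*6*1 = L + 36 = 36 + L)
E(5, 8)*(-1 - 41)**2 = (36 + 8)*(-1 - 41)**2 = 44*(-42)**2 = 44*1764 = 77616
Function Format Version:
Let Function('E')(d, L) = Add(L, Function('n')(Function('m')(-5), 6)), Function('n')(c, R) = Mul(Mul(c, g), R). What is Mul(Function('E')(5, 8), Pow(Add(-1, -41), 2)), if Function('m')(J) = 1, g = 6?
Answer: 77616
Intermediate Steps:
Function('n')(c, R) = Mul(6, R, c) (Function('n')(c, R) = Mul(Mul(c, 6), R) = Mul(Mul(6, c), R) = Mul(6, R, c))
Function('E')(d, L) = Add(36, L) (Function('E')(d, L) = Add(L, Mul(6, 6, 1)) = Add(L, 36) = Add(36, L))
Mul(Function('E')(5, 8), Pow(Add(-1, -41), 2)) = Mul(Add(36, 8), Pow(Add(-1, -41), 2)) = Mul(44, Pow(-42, 2)) = Mul(44, 1764) = 77616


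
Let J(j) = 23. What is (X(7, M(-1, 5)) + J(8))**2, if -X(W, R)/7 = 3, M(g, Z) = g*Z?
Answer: 4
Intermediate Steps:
M(g, Z) = Z*g
X(W, R) = -21 (X(W, R) = -7*3 = -21)
(X(7, M(-1, 5)) + J(8))**2 = (-21 + 23)**2 = 2**2 = 4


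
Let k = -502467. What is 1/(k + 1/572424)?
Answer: -572424/287624170007 ≈ -1.9902e-6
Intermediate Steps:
1/(k + 1/572424) = 1/(-502467 + 1/572424) = 1/(-287624170007/572424) = -572424/287624170007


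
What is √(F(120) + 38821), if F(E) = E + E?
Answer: √39061 ≈ 197.64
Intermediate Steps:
F(E) = 2*E
√(F(120) + 38821) = √(2*120 + 38821) = √(240 + 38821) = √39061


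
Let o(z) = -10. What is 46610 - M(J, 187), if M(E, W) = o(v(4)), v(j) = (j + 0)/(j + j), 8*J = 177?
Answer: 46620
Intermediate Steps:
J = 177/8 (J = (1/8)*177 = 177/8 ≈ 22.125)
v(j) = 1/2 (v(j) = j/((2*j)) = j*(1/(2*j)) = 1/2)
M(E, W) = -10
46610 - M(J, 187) = 46610 - 1*(-10) = 46610 + 10 = 46620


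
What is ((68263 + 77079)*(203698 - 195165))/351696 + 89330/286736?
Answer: 1389227915696/393921501 ≈ 3526.7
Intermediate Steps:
((68263 + 77079)*(203698 - 195165))/351696 + 89330/286736 = (145342*8533)*(1/351696) + 89330*(1/286736) = 1240203286*(1/351696) + 44665/143368 = 620101643/175848 + 44665/143368 = 1389227915696/393921501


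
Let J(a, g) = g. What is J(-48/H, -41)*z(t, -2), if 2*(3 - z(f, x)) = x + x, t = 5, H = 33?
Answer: -205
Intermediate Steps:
z(f, x) = 3 - x (z(f, x) = 3 - (x + x)/2 = 3 - x)
J(-48/H, -41)*z(t, -2) = -41*(3 - 1*(-2)) = -41*(3 + 2) = -41*5 = -205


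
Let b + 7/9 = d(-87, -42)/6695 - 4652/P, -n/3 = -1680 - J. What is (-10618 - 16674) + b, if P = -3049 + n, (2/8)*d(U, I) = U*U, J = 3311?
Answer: -4901590776586/179620155 ≈ -27289.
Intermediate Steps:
d(U, I) = 4*U² (d(U, I) = 4*(U*U) = 4*U²)
n = 14973 (n = -3*(-1680 - 1*3311) = -3*(-1680 - 3311) = -3*(-4991) = 14973)
P = 11924 (P = -3049 + 14973 = 11924)
b = 602493674/179620155 (b = -7/9 + ((4*(-87)²)/6695 - 4652/11924) = -7/9 + ((4*7569)*(1/6695) - 4652*1/11924) = -7/9 + (30276*(1/6695) - 1163/2981) = -7/9 + (30276/6695 - 1163/2981) = -7/9 + 82466471/19957795 = 602493674/179620155 ≈ 3.3543)
(-10618 - 16674) + b = (-10618 - 16674) + 602493674/179620155 = -27292 + 602493674/179620155 = -4901590776586/179620155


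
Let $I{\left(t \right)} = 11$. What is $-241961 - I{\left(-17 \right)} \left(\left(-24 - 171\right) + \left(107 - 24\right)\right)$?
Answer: $-240729$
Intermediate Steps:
$-241961 - I{\left(-17 \right)} \left(\left(-24 - 171\right) + \left(107 - 24\right)\right) = -241961 - 11 \left(\left(-24 - 171\right) + \left(107 - 24\right)\right) = -241961 - 11 \left(-195 + 83\right) = -241961 - 11 \left(-112\right) = -241961 - -1232 = -241961 + 1232 = -240729$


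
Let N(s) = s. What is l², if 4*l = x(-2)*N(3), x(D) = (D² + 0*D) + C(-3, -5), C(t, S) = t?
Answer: 9/16 ≈ 0.56250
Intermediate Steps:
x(D) = -3 + D² (x(D) = (D² + 0*D) - 3 = (D² + 0) - 3 = D² - 3 = -3 + D²)
l = ¾ (l = ((-3 + (-2)²)*3)/4 = ((-3 + 4)*3)/4 = (1*3)/4 = (¼)*3 = ¾ ≈ 0.75000)
l² = (¾)² = 9/16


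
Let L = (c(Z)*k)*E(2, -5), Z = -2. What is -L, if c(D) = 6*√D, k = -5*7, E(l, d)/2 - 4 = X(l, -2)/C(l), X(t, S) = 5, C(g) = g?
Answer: 2730*I*√2 ≈ 3860.8*I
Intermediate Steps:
E(l, d) = 8 + 10/l (E(l, d) = 8 + 2*(5/l) = 8 + 10/l)
k = -35
L = -2730*I*√2 (L = ((6*√(-2))*(-35))*(8 + 10/2) = ((6*(I*√2))*(-35))*(8 + 10*(½)) = ((6*I*√2)*(-35))*(8 + 5) = -210*I*√2*13 = -2730*I*√2 ≈ -3860.8*I)
-L = -(-2730)*I*√2 = 2730*I*√2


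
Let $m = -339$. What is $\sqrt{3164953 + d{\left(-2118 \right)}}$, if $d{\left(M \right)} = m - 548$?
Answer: $\sqrt{3164066} \approx 1778.8$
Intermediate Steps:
$d{\left(M \right)} = -887$ ($d{\left(M \right)} = -339 - 548 = -887$)
$\sqrt{3164953 + d{\left(-2118 \right)}} = \sqrt{3164953 - 887} = \sqrt{3164066}$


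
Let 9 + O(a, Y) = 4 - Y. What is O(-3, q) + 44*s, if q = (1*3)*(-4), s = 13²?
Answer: 7443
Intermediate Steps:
s = 169
q = -12 (q = 3*(-4) = -12)
O(a, Y) = -5 - Y (O(a, Y) = -9 + (4 - Y) = -5 - Y)
O(-3, q) + 44*s = (-5 - 1*(-12)) + 44*169 = (-5 + 12) + 7436 = 7 + 7436 = 7443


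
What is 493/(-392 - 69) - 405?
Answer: -187198/461 ≈ -406.07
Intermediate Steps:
493/(-392 - 69) - 405 = 493/(-461) - 405 = 493*(-1/461) - 405 = -493/461 - 405 = -187198/461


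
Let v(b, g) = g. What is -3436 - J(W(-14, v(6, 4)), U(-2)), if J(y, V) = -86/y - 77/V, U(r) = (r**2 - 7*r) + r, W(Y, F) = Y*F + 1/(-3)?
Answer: -9282059/2704 ≈ -3432.7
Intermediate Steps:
W(Y, F) = -1/3 + F*Y (W(Y, F) = F*Y - 1/3 = -1/3 + F*Y)
U(r) = r**2 - 6*r
-3436 - J(W(-14, v(6, 4)), U(-2)) = -3436 - (-86/(-1/3 + 4*(-14)) - 77*(-1/(2*(-6 - 2)))) = -3436 - (-86/(-1/3 - 56) - 77/((-2*(-8)))) = -3436 - (-86/(-169/3) - 77/16) = -3436 - (-86*(-3/169) - 77*1/16) = -3436 - (258/169 - 77/16) = -3436 - 1*(-8885/2704) = -3436 + 8885/2704 = -9282059/2704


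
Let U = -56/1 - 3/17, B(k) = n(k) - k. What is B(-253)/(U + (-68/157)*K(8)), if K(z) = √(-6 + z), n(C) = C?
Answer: 0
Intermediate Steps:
B(k) = 0 (B(k) = k - k = 0)
U = -955/17 (U = -56*1 - 3*1/17 = -56 - 3/17 = -955/17 ≈ -56.176)
B(-253)/(U + (-68/157)*K(8)) = 0/(-955/17 + (-68/157)*√(-6 + 8)) = 0/(-955/17 + (-68*1/157)*√2) = 0/(-955/17 - 68*√2/157) = 0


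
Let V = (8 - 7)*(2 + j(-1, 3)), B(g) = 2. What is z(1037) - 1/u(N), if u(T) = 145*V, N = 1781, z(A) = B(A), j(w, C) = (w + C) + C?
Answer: 2029/1015 ≈ 1.9990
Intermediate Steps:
j(w, C) = w + 2*C (j(w, C) = (C + w) + C = w + 2*C)
z(A) = 2
V = 7 (V = (8 - 7)*(2 + (-1 + 2*3)) = 1*(2 + (-1 + 6)) = 1*(2 + 5) = 1*7 = 7)
u(T) = 1015 (u(T) = 145*7 = 1015)
z(1037) - 1/u(N) = 2 - 1/1015 = 2029/1015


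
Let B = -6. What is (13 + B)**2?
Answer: 49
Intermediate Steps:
(13 + B)**2 = (13 - 6)**2 = 7**2 = 49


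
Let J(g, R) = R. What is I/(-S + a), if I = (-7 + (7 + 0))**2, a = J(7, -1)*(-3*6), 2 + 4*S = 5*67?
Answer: 0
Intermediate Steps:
S = 333/4 (S = -1/2 + (5*67)/4 = -1/2 + (1/4)*335 = -1/2 + 335/4 = 333/4 ≈ 83.250)
a = 18 (a = -(-3)*6 = -1*(-18) = 18)
I = 0 (I = (-7 + 7)**2 = 0**2 = 0)
I/(-S + a) = 0/(-1*333/4 + 18) = 0/(-333/4 + 18) = 0/(-261/4) = -4/261*0 = 0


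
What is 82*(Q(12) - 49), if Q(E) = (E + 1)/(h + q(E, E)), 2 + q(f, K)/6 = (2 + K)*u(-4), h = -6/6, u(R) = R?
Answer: -1403348/349 ≈ -4021.1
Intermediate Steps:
h = -1 (h = -6*⅙ = -1)
q(f, K) = -60 - 24*K (q(f, K) = -12 + 6*((2 + K)*(-4)) = -12 + 6*(-8 - 4*K) = -12 + (-48 - 24*K) = -60 - 24*K)
Q(E) = (1 + E)/(-61 - 24*E) (Q(E) = (E + 1)/(-1 + (-60 - 24*E)) = (1 + E)/(-61 - 24*E))
82*(Q(12) - 49) = 82*((1 + 12)/(-61 - 24*12) - 49) = 82*(13/(-61 - 288) - 49) = 82*(13/(-349) - 49) = 82*(-1/349*13 - 49) = 82*(-13/349 - 49) = 82*(-17114/349) = -1403348/349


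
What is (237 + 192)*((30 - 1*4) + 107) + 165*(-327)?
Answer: 3102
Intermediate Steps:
(237 + 192)*((30 - 1*4) + 107) + 165*(-327) = 429*((30 - 4) + 107) - 53955 = 429*(26 + 107) - 53955 = 429*133 - 53955 = 57057 - 53955 = 3102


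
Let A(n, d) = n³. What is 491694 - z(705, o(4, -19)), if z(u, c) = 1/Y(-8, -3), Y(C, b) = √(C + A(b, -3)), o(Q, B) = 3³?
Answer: 491694 + I*√35/35 ≈ 4.9169e+5 + 0.16903*I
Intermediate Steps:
o(Q, B) = 27
Y(C, b) = √(C + b³)
z(u, c) = -I*√35/35 (z(u, c) = 1/(√(-8 + (-3)³)) = 1/(√(-8 - 27)) = 1/(√(-35)) = 1/(I*√35) = -I*√35/35)
491694 - z(705, o(4, -19)) = 491694 - (-1)*I*√35/35 = 491694 + I*√35/35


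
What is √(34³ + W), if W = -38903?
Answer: √401 ≈ 20.025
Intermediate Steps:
√(34³ + W) = √(34³ - 38903) = √(39304 - 38903) = √401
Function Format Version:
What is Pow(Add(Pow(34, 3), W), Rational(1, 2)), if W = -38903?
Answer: Pow(401, Rational(1, 2)) ≈ 20.025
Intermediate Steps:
Pow(Add(Pow(34, 3), W), Rational(1, 2)) = Pow(Add(Pow(34, 3), -38903), Rational(1, 2)) = Pow(Add(39304, -38903), Rational(1, 2)) = Pow(401, Rational(1, 2))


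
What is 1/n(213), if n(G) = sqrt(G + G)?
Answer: sqrt(426)/426 ≈ 0.048450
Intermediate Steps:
n(G) = sqrt(2)*sqrt(G) (n(G) = sqrt(2*G) = sqrt(2)*sqrt(G))
1/n(213) = 1/(sqrt(2)*sqrt(213)) = 1/(sqrt(426)) = sqrt(426)/426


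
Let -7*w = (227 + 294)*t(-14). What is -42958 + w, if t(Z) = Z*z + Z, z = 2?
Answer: -39832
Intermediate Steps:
t(Z) = 3*Z (t(Z) = Z*2 + Z = 2*Z + Z = 3*Z)
w = 3126 (w = -(227 + 294)*3*(-14)/7 = -521*(-42)/7 = -1/7*(-21882) = 3126)
-42958 + w = -42958 + 3126 = -39832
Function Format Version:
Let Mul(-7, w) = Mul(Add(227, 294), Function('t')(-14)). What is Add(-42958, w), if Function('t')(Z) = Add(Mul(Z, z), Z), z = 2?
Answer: -39832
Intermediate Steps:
Function('t')(Z) = Mul(3, Z) (Function('t')(Z) = Add(Mul(Z, 2), Z) = Add(Mul(2, Z), Z) = Mul(3, Z))
w = 3126 (w = Mul(Rational(-1, 7), Mul(Add(227, 294), Mul(3, -14))) = Mul(Rational(-1, 7), Mul(521, -42)) = Mul(Rational(-1, 7), -21882) = 3126)
Add(-42958, w) = Add(-42958, 3126) = -39832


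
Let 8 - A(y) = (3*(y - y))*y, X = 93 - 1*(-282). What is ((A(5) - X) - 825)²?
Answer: 1420864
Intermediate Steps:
X = 375 (X = 93 + 282 = 375)
A(y) = 8 (A(y) = 8 - 3*(y - y)*y = 8 - 3*0*y = 8 - 0*y = 8 - 1*0 = 8 + 0 = 8)
((A(5) - X) - 825)² = ((8 - 1*375) - 825)² = ((8 - 375) - 825)² = (-367 - 825)² = (-1192)² = 1420864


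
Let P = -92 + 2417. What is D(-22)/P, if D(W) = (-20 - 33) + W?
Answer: -1/31 ≈ -0.032258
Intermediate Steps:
D(W) = -53 + W
P = 2325
D(-22)/P = (-53 - 22)/2325 = -75*1/2325 = -1/31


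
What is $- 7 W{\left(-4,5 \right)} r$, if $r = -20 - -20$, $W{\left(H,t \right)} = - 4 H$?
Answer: $0$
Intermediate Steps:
$r = 0$ ($r = -20 + 20 = 0$)
$- 7 W{\left(-4,5 \right)} r = - 7 \left(\left(-4\right) \left(-4\right)\right) 0 = \left(-7\right) 16 \cdot 0 = \left(-112\right) 0 = 0$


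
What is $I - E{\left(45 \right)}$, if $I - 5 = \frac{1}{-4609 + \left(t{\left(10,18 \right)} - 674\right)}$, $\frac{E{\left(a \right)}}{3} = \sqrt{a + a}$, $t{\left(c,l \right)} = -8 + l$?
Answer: $\frac{26364}{5273} - 9 \sqrt{10} \approx -23.461$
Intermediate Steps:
$E{\left(a \right)} = 3 \sqrt{2} \sqrt{a}$ ($E{\left(a \right)} = 3 \sqrt{a + a} = 3 \sqrt{2 a} = 3 \sqrt{2} \sqrt{a}$)
$I = \frac{26364}{5273}$ ($I = 5 + \frac{1}{-4609 + \left(\left(-8 + 18\right) - 674\right)} = 5 + \frac{1}{-4609 + \left(10 - 674\right)} = 5 + \frac{1}{-4609 - 664} = 5 + \frac{1}{-5273} = 5 - \frac{1}{5273} = \frac{26364}{5273} \approx 4.9998$)
$I - E{\left(45 \right)} = \frac{26364}{5273} - 3 \sqrt{2} \sqrt{45} = \frac{26364}{5273} - 3 \sqrt{2} \cdot 3 \sqrt{5} = \frac{26364}{5273} - 9 \sqrt{10}$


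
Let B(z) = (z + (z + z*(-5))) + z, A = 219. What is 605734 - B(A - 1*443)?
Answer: 605286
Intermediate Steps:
B(z) = -2*z (B(z) = (z + (z - 5*z)) + z = (z - 4*z) + z = -3*z + z = -2*z)
605734 - B(A - 1*443) = 605734 - (-2)*(219 - 1*443) = 605734 - (-2)*(219 - 443) = 605734 - (-2)*(-224) = 605734 - 1*448 = 605734 - 448 = 605286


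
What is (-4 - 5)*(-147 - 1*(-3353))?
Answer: -28854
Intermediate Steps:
(-4 - 5)*(-147 - 1*(-3353)) = -9*(-147 + 3353) = -9*3206 = -28854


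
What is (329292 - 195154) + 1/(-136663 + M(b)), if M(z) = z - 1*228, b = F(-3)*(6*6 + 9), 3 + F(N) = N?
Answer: 18398502217/137161 ≈ 1.3414e+5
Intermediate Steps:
F(N) = -3 + N
b = -270 (b = (-3 - 3)*(6*6 + 9) = -6*(36 + 9) = -6*45 = -270)
M(z) = -228 + z (M(z) = z - 228 = -228 + z)
(329292 - 195154) + 1/(-136663 + M(b)) = (329292 - 195154) + 1/(-136663 + (-228 - 270)) = 134138 + 1/(-136663 - 498) = 134138 + 1/(-137161) = 134138 - 1/137161 = 18398502217/137161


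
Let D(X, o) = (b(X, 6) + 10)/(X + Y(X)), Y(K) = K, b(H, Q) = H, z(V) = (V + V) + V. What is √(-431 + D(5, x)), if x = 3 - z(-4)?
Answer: I*√1718/2 ≈ 20.724*I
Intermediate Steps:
z(V) = 3*V (z(V) = 2*V + V = 3*V)
x = 15 (x = 3 - 3*(-4) = 3 - 1*(-12) = 3 + 12 = 15)
D(X, o) = (10 + X)/(2*X) (D(X, o) = (X + 10)/(X + X) = (10 + X)/((2*X)) = (10 + X)*(1/(2*X)) = (10 + X)/(2*X))
√(-431 + D(5, x)) = √(-431 + (½)*(10 + 5)/5) = √(-431 + (½)*(⅕)*15) = √(-431 + 3/2) = √(-859/2) = I*√1718/2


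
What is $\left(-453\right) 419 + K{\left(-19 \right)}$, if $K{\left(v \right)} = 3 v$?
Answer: $-189864$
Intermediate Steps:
$\left(-453\right) 419 + K{\left(-19 \right)} = \left(-453\right) 419 + 3 \left(-19\right) = -189807 - 57 = -189864$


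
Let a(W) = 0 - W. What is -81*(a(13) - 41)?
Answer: 4374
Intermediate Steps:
a(W) = -W
-81*(a(13) - 41) = -81*(-1*13 - 41) = -81*(-13 - 41) = -81*(-54) = 4374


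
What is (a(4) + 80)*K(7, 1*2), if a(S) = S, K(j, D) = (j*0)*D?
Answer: 0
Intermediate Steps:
K(j, D) = 0 (K(j, D) = 0*D = 0)
(a(4) + 80)*K(7, 1*2) = (4 + 80)*0 = 84*0 = 0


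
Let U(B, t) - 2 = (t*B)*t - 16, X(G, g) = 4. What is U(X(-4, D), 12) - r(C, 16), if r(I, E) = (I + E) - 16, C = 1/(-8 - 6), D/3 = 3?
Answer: 7869/14 ≈ 562.07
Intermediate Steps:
D = 9 (D = 3*3 = 9)
U(B, t) = -14 + B*t² (U(B, t) = 2 + ((t*B)*t - 16) = 2 + ((B*t)*t - 16) = 2 + (B*t² - 16) = 2 + (-16 + B*t²) = -14 + B*t²)
C = -1/14 (C = 1/(-14) = -1/14 ≈ -0.071429)
r(I, E) = -16 + E + I (r(I, E) = (E + I) - 16 = -16 + E + I)
U(X(-4, D), 12) - r(C, 16) = (-14 + 4*12²) - (-16 + 16 - 1/14) = (-14 + 4*144) - 1*(-1/14) = (-14 + 576) + 1/14 = 562 + 1/14 = 7869/14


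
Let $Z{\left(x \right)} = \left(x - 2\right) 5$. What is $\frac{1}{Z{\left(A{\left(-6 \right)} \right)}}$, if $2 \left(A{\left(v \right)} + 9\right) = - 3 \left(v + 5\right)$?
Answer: $- \frac{2}{95} \approx -0.021053$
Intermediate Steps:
$A{\left(v \right)} = - \frac{33}{2} - \frac{3 v}{2}$ ($A{\left(v \right)} = -9 + \frac{\left(-3\right) \left(v + 5\right)}{2} = -9 + \frac{\left(-3\right) \left(5 + v\right)}{2} = -9 + \frac{-15 - 3 v}{2} = -9 - \left(\frac{15}{2} + \frac{3 v}{2}\right) = - \frac{33}{2} - \frac{3 v}{2}$)
$Z{\left(x \right)} = -10 + 5 x$ ($Z{\left(x \right)} = \left(-2 + x\right) 5 = -10 + 5 x$)
$\frac{1}{Z{\left(A{\left(-6 \right)} \right)}} = \frac{1}{-10 + 5 \left(- \frac{33}{2} - -9\right)} = \frac{1}{-10 + 5 \left(- \frac{33}{2} + 9\right)} = \frac{1}{-10 + 5 \left(- \frac{15}{2}\right)} = \frac{1}{-10 - \frac{75}{2}} = \frac{1}{- \frac{95}{2}} = - \frac{2}{95}$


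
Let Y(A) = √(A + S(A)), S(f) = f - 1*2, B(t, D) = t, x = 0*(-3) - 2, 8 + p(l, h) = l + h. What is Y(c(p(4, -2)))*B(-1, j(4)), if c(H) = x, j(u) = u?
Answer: -I*√6 ≈ -2.4495*I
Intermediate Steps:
p(l, h) = -8 + h + l (p(l, h) = -8 + (l + h) = -8 + (h + l) = -8 + h + l)
x = -2 (x = 0 - 2 = -2)
S(f) = -2 + f (S(f) = f - 2 = -2 + f)
c(H) = -2
Y(A) = √(-2 + 2*A) (Y(A) = √(A + (-2 + A)) = √(-2 + 2*A))
Y(c(p(4, -2)))*B(-1, j(4)) = √(-2 + 2*(-2))*(-1) = √(-2 - 4)*(-1) = √(-6)*(-1) = (I*√6)*(-1) = -I*√6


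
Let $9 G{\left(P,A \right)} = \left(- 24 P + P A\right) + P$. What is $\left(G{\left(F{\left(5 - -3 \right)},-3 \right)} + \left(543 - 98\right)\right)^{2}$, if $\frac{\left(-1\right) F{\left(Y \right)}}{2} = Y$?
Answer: $\frac{19545241}{81} \approx 2.413 \cdot 10^{5}$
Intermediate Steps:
$F{\left(Y \right)} = - 2 Y$
$G{\left(P,A \right)} = - \frac{23 P}{9} + \frac{A P}{9}$ ($G{\left(P,A \right)} = \frac{\left(- 24 P + P A\right) + P}{9} = \frac{\left(- 24 P + A P\right) + P}{9} = \frac{- 23 P + A P}{9} = - \frac{23 P}{9} + \frac{A P}{9}$)
$\left(G{\left(F{\left(5 - -3 \right)},-3 \right)} + \left(543 - 98\right)\right)^{2} = \left(\frac{- 2 \left(5 - -3\right) \left(-23 - 3\right)}{9} + \left(543 - 98\right)\right)^{2} = \left(\frac{1}{9} \left(- 2 \left(5 + 3\right)\right) \left(-26\right) + 445\right)^{2} = \left(\frac{1}{9} \left(\left(-2\right) 8\right) \left(-26\right) + 445\right)^{2} = \left(\frac{1}{9} \left(-16\right) \left(-26\right) + 445\right)^{2} = \left(\frac{416}{9} + 445\right)^{2} = \left(\frac{4421}{9}\right)^{2} = \frac{19545241}{81}$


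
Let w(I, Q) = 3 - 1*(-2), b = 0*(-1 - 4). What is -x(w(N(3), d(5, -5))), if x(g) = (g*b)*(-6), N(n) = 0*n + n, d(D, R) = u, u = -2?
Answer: 0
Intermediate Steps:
b = 0 (b = 0*(-5) = 0)
d(D, R) = -2
N(n) = n (N(n) = 0 + n = n)
w(I, Q) = 5 (w(I, Q) = 3 + 2 = 5)
x(g) = 0 (x(g) = (g*0)*(-6) = 0*(-6) = 0)
-x(w(N(3), d(5, -5))) = -1*0 = 0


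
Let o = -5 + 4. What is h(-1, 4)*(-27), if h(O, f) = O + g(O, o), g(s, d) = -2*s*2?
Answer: -81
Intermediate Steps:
o = -1
g(s, d) = -4*s
h(O, f) = -3*O (h(O, f) = O - 4*O = -3*O)
h(-1, 4)*(-27) = -3*(-1)*(-27) = 3*(-27) = -81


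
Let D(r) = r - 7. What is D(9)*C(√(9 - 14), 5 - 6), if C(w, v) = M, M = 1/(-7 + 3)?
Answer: -½ ≈ -0.50000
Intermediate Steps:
D(r) = -7 + r
M = -¼ (M = 1/(-4) = -¼ ≈ -0.25000)
C(w, v) = -¼
D(9)*C(√(9 - 14), 5 - 6) = (-7 + 9)*(-¼) = 2*(-¼) = -½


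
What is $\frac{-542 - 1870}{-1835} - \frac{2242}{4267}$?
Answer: $\frac{6177934}{7829945} \approx 0.78901$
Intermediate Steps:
$\frac{-542 - 1870}{-1835} - \frac{2242}{4267} = \left(-542 - 1870\right) \left(- \frac{1}{1835}\right) - \frac{2242}{4267} = \left(-2412\right) \left(- \frac{1}{1835}\right) - \frac{2242}{4267} = \frac{2412}{1835} - \frac{2242}{4267} = \frac{6177934}{7829945}$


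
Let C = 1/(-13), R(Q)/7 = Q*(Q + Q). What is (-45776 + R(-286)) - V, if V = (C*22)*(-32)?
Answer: 14291080/13 ≈ 1.0993e+6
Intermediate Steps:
R(Q) = 14*Q**2 (R(Q) = 7*(Q*(Q + Q)) = 7*(Q*(2*Q)) = 7*(2*Q**2) = 14*Q**2)
C = -1/13 ≈ -0.076923
V = 704/13 (V = -1/13*22*(-32) = -22/13*(-32) = 704/13 ≈ 54.154)
(-45776 + R(-286)) - V = (-45776 + 14*(-286)**2) - 1*704/13 = (-45776 + 14*81796) - 704/13 = (-45776 + 1145144) - 704/13 = 1099368 - 704/13 = 14291080/13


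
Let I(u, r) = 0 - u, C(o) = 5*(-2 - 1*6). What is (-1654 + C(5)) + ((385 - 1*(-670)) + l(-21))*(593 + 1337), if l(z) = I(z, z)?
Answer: 2074986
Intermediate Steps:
C(o) = -40 (C(o) = 5*(-2 - 6) = 5*(-8) = -40)
I(u, r) = -u
l(z) = -z
(-1654 + C(5)) + ((385 - 1*(-670)) + l(-21))*(593 + 1337) = (-1654 - 40) + ((385 - 1*(-670)) - 1*(-21))*(593 + 1337) = -1694 + ((385 + 670) + 21)*1930 = -1694 + (1055 + 21)*1930 = -1694 + 1076*1930 = -1694 + 2076680 = 2074986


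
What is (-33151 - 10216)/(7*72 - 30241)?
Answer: 43367/29737 ≈ 1.4584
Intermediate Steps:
(-33151 - 10216)/(7*72 - 30241) = -43367/(504 - 30241) = -43367/(-29737) = -43367*(-1/29737) = 43367/29737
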